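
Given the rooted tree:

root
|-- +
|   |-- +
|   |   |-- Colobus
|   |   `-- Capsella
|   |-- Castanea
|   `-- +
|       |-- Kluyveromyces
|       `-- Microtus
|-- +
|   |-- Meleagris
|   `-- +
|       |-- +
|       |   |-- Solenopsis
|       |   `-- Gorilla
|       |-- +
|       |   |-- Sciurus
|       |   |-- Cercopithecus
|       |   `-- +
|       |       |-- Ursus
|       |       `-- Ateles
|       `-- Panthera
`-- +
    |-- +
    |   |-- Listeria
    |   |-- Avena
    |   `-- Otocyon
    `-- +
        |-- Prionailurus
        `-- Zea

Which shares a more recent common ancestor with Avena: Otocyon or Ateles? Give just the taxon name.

Otocyon

The MRCA of Avena and Otocyon subtends (Listeria,Avena,Otocyon) (3 taxa).
The MRCA of Avena and Ateles is the root, subtending the entire tree (18 taxa).
The first is nested inside the second, so Avena shares a more recent common ancestor with Otocyon.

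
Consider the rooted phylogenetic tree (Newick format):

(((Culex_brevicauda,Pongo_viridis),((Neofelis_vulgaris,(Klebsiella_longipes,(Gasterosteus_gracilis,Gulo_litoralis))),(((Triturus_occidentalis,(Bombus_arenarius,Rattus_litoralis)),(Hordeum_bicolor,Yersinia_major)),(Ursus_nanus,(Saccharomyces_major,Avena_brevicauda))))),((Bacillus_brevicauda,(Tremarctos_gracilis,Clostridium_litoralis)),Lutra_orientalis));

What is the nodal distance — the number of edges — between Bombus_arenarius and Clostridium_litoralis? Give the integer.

11

The MRCA of Bombus_arenarius and Clostridium_litoralis is the root of the tree.
From Bombus_arenarius up to that node: 7 branches. From Clostridium_litoralis up to the same node: 4 branches. Total: 7 + 4 = 11.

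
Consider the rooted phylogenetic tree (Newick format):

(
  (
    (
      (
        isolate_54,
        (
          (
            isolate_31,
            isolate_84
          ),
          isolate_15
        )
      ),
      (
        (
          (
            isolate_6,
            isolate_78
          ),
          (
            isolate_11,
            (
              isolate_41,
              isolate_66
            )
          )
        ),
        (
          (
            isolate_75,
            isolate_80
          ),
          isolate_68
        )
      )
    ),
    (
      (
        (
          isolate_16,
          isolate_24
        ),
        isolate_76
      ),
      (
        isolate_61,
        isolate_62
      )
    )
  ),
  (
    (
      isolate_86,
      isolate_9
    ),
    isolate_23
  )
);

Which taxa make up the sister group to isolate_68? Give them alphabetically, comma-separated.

isolate_75, isolate_80

isolate_68 attaches to the tree at the node subtending ((isolate_75,isolate_80),isolate_68).
The other lineage descending from that same node — the sister group — is (isolate_75,isolate_80); its 2 tips in alphabetical order are the answer.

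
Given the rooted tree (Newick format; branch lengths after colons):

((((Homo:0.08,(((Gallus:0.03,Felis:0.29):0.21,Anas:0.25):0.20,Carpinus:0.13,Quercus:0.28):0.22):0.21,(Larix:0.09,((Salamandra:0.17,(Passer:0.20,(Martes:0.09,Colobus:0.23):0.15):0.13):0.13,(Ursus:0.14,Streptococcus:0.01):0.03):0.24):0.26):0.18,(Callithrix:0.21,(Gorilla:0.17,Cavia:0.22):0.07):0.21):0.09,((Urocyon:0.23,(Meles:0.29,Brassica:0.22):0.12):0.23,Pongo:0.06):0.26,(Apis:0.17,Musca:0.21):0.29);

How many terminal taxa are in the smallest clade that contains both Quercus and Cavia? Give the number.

16

The MRCA of Quercus and Cavia is the node subtending (((Homo,(((Gallus,Felis),Anas),Carpinus,Quercus)),(Larix,((Salamandra,(Passer,(Martes,Colobus))),(Ursus,Streptococcus)))),(Callithrix,(Gorilla,Cavia))).
That clade contains 16 terminal taxa: Anas, Callithrix, Carpinus, Cavia, Colobus, Felis, Gallus, Gorilla, Homo, Larix, Martes, Passer, Quercus, Salamandra, Streptococcus, Ursus.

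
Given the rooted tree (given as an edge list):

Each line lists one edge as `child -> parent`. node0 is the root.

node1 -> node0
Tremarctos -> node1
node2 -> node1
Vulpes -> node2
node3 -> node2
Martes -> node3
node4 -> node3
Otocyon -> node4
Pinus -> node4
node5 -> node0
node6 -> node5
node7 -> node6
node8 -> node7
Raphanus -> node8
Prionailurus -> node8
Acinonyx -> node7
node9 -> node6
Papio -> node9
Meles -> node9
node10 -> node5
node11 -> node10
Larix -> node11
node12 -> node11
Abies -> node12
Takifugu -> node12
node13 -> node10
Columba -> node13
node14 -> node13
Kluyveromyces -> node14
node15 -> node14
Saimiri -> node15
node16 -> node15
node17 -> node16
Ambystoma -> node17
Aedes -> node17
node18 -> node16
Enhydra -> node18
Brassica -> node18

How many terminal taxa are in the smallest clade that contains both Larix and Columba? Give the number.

10

The MRCA of Larix and Columba is the node subtending ((Larix,(Abies,Takifugu)),(Columba,(Kluyveromyces,(Saimiri,((Ambystoma,Aedes),(Enhydra,Brassica)))))).
That clade contains 10 terminal taxa: Abies, Aedes, Ambystoma, Brassica, Columba, Enhydra, Kluyveromyces, Larix, Saimiri, Takifugu.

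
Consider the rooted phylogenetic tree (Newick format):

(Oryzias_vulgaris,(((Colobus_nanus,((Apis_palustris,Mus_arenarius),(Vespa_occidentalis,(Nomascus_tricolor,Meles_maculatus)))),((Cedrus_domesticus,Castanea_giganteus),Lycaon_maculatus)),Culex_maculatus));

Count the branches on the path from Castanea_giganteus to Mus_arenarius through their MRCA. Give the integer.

7

The MRCA of Castanea_giganteus and Mus_arenarius is the node subtending ((Colobus_nanus,((Apis_palustris,Mus_arenarius),(Vespa_occidentalis,(Nomascus_tricolor,Meles_maculatus)))),((Cedrus_domesticus,Castanea_giganteus),Lycaon_maculatus)).
From Castanea_giganteus up to that node: 3 branches. From Mus_arenarius up to the same node: 4 branches. Total: 3 + 4 = 7.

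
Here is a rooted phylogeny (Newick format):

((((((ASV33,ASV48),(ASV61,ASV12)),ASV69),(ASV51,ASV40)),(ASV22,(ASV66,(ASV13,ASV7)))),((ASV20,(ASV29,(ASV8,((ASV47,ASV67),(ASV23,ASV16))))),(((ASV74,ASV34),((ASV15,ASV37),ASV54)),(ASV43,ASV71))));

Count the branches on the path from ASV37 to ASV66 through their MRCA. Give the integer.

The MRCA of ASV37 and ASV66 is the root of the tree.
From ASV37 up to that node: 6 branches. From ASV66 up to the same node: 4 branches. Total: 6 + 4 = 10.

10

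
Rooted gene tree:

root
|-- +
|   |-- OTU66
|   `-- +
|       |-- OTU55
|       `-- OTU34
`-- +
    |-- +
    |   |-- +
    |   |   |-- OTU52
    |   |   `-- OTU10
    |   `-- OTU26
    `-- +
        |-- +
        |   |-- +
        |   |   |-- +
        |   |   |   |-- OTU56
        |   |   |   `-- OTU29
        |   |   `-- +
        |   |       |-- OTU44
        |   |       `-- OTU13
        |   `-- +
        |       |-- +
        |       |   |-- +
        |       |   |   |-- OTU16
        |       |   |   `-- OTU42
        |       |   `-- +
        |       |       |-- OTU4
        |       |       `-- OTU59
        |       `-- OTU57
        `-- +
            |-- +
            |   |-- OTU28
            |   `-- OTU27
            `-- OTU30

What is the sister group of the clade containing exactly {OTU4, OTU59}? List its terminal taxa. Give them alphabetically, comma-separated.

OTU16, OTU42

The clade containing exactly {OTU4, OTU59} attaches to the tree at the node subtending ((OTU16,OTU42),(OTU4,OTU59)).
The other lineage descending from that same node — the sister group — is (OTU16,OTU42); its 2 tips in alphabetical order are the answer.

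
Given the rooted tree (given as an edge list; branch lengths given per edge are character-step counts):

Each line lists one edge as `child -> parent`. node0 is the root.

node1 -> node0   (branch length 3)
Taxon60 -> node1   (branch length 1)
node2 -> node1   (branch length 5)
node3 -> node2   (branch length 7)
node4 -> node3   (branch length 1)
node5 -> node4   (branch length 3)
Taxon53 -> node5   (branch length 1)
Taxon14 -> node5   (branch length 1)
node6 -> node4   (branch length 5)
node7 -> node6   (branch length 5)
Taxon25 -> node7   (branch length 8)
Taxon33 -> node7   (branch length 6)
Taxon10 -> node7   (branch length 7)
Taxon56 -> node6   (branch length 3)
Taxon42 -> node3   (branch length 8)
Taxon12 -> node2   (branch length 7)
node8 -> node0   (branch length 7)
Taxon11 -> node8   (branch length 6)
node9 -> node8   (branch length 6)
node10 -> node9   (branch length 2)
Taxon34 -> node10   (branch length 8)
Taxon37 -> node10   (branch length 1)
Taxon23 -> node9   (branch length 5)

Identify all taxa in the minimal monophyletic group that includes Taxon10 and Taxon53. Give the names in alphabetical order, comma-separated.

Taxon10, Taxon14, Taxon25, Taxon33, Taxon53, Taxon56

Tracing Taxon10: it sits inside (Taxon25,Taxon33,Taxon10).
Tracing Taxon53: it sits inside (Taxon53,Taxon14).
The smallest clade enclosing both is ((Taxon53,Taxon14),((Taxon25,Taxon33,Taxon10),Taxon56)); the answer is its 6 terminal taxa in alphabetical order.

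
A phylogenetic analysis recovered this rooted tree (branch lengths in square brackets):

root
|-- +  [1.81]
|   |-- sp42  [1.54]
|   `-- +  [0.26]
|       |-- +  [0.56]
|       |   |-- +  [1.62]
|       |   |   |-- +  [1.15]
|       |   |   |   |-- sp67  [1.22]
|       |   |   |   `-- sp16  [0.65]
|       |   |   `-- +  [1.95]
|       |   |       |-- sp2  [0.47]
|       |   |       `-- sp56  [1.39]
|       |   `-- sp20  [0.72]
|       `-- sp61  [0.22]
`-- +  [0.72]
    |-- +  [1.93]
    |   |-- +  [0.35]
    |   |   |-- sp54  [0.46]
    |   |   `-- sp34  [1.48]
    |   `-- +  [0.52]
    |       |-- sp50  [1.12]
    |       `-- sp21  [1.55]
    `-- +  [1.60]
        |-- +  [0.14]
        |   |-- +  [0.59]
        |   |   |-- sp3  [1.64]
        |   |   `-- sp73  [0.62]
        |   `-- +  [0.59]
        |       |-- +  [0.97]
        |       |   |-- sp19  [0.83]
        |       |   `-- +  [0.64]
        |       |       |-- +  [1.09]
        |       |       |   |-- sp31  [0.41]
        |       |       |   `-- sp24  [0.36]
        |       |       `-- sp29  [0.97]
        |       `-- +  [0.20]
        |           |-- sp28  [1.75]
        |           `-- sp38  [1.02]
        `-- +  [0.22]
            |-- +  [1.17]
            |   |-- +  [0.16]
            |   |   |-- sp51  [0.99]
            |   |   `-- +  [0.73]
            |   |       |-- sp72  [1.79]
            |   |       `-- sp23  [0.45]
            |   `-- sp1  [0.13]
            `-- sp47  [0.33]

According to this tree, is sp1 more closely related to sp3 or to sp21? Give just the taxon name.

sp3

The MRCA of sp1 and sp3 subtends (((sp3,sp73),((sp19,((sp31,sp24),sp29)),(sp28,sp38))),(((sp51,(sp72,sp23)),sp1),sp47)) (13 taxa).
The MRCA of sp1 and sp21 subtends (((sp54,sp34),(sp50,sp21)),(((sp3,sp73),((sp19,((sp31,sp24),sp29)),(sp28,sp38))),(((sp51,(sp72,sp23)),sp1),sp47))) (17 taxa).
The first is nested inside the second, so sp1 shares a more recent common ancestor with sp3.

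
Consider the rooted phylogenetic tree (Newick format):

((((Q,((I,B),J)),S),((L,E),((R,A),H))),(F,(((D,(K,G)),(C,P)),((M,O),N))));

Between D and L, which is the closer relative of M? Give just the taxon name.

The MRCA of M and D subtends (((D,(K,G)),(C,P)),((M,O),N)) (8 taxa).
The MRCA of M and L is the root, subtending the entire tree (19 taxa).
The first is nested inside the second, so M shares a more recent common ancestor with D.

D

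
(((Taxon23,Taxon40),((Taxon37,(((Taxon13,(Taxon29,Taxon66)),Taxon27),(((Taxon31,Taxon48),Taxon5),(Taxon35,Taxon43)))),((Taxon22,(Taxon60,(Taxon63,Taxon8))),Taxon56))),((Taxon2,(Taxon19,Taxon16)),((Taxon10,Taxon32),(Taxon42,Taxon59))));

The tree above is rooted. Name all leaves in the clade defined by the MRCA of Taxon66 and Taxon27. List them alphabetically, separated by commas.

Taxon13, Taxon27, Taxon29, Taxon66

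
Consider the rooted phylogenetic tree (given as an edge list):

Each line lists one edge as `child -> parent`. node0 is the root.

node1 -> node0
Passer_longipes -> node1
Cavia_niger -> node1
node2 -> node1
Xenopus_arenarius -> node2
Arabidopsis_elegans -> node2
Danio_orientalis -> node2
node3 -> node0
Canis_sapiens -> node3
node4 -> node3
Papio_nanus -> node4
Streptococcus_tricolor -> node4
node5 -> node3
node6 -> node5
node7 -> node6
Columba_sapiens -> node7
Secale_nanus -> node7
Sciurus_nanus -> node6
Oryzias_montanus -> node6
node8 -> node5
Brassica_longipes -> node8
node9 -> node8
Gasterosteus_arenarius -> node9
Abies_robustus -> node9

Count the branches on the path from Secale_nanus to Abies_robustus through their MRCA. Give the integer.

The MRCA of Secale_nanus and Abies_robustus is the node subtending (((Columba_sapiens,Secale_nanus),Sciurus_nanus,Oryzias_montanus),(Brassica_longipes,(Gasterosteus_arenarius,Abies_robustus))).
From Secale_nanus up to that node: 3 branches. From Abies_robustus up to the same node: 3 branches. Total: 3 + 3 = 6.

6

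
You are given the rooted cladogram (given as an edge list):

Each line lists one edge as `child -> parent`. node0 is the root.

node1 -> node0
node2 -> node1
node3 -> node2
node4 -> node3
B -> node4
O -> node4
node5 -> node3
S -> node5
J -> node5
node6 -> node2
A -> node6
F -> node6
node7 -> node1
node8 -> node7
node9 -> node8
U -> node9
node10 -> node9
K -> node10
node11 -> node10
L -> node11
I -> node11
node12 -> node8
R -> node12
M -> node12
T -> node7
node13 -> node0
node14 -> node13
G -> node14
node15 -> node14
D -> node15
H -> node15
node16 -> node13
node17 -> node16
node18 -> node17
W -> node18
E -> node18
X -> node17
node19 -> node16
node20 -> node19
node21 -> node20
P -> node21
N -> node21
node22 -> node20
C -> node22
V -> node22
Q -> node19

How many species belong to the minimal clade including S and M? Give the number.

13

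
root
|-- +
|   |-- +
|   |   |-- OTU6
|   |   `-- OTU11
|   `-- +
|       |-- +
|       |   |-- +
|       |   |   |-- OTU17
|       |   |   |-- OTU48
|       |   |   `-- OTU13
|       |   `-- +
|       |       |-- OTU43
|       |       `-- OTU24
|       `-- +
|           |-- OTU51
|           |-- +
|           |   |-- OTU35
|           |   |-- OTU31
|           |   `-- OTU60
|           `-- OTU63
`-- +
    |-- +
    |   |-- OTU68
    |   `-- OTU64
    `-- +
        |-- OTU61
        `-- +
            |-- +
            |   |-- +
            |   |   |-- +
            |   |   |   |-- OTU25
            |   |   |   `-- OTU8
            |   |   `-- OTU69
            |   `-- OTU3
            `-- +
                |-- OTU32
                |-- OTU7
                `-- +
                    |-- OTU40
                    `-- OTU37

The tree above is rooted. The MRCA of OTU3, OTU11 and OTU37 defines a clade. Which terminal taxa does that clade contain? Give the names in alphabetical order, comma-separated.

OTU11, OTU13, OTU17, OTU24, OTU25, OTU3, OTU31, OTU32, OTU35, OTU37, OTU40, OTU43, OTU48, OTU51, OTU6, OTU60, OTU61, OTU63, OTU64, OTU68, OTU69, OTU7, OTU8

Tracing OTU3: it sits inside (((OTU25,OTU8),OTU69),OTU3).
Tracing OTU11: it sits inside (OTU6,OTU11).
Tracing OTU37: it sits inside (OTU40,OTU37).
The smallest clade enclosing all 3 is the whole tree (their MRCA is the root), so the answer is all 23 tips in alphabetical order.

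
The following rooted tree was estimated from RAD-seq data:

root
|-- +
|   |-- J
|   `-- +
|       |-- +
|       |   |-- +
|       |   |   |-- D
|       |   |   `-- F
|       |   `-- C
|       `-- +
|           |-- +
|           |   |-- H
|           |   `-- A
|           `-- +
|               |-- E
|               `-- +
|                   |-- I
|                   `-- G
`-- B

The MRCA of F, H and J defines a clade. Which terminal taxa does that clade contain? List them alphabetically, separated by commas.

A, C, D, E, F, G, H, I, J

Tracing F: it sits inside (D,F).
Tracing H: it sits inside (H,A).
Tracing J: it sits inside (J,(((D,F),C),((H,A),(E,(I,G))))).
The smallest clade enclosing all 3 is (J,(((D,F),C),((H,A),(E,(I,G))))); the answer is its 9 terminal taxa in alphabetical order.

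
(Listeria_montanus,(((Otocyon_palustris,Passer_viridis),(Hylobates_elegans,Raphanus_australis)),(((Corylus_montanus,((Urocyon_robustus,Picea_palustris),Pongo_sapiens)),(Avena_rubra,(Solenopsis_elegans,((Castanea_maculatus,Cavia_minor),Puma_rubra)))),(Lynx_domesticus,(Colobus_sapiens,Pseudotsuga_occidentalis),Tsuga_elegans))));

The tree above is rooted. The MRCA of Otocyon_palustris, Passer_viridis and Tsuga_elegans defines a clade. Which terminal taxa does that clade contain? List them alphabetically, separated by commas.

Avena_rubra, Castanea_maculatus, Cavia_minor, Colobus_sapiens, Corylus_montanus, Hylobates_elegans, Lynx_domesticus, Otocyon_palustris, Passer_viridis, Picea_palustris, Pongo_sapiens, Pseudotsuga_occidentalis, Puma_rubra, Raphanus_australis, Solenopsis_elegans, Tsuga_elegans, Urocyon_robustus

Tracing Otocyon_palustris: it sits inside (Otocyon_palustris,Passer_viridis).
Tracing Passer_viridis: it sits inside (Otocyon_palustris,Passer_viridis).
Tracing Tsuga_elegans: it sits inside (Lynx_domesticus,(Colobus_sapiens,Pseudotsuga_occidentalis),Tsuga_elegans).
The smallest clade enclosing all 3 is (((Otocyon_palustris,Passer_viridis),(Hylobates_elegans,Raphanus_australis)),(((Corylus_montanus,((Urocyon_robustus,Picea_palustris),Pongo_sapiens)),(Avena_rubra,(Solenopsis_elegans,((Castanea_maculatus,Cavia_minor),Puma_rubra)))),(Lynx_domesticus,(Colobus_sapiens,Pseudotsuga_occidentalis),Tsuga_elegans))); the answer is its 17 terminal taxa in alphabetical order.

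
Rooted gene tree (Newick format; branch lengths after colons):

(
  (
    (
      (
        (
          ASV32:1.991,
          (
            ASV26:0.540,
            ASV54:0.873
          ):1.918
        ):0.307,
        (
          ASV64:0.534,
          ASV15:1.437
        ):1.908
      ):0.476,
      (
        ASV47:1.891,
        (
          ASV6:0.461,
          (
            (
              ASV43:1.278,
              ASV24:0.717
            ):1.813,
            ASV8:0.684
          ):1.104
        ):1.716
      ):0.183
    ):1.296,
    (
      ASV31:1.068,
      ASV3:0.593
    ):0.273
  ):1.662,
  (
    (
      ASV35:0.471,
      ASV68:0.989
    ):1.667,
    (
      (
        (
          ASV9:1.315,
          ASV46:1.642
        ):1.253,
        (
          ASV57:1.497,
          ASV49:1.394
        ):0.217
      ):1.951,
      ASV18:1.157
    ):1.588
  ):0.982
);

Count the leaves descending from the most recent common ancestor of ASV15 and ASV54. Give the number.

5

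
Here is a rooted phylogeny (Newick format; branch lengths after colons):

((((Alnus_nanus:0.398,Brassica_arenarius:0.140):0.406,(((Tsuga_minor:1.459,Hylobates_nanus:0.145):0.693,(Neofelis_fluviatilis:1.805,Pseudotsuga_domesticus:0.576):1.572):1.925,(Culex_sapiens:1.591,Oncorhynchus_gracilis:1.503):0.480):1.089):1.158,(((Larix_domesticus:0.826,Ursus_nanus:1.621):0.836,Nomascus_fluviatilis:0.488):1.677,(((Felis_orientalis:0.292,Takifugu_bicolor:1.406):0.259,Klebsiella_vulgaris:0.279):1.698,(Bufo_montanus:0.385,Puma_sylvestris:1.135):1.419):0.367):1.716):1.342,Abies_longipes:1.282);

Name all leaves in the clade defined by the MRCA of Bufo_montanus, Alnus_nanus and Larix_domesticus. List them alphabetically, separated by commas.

Alnus_nanus, Brassica_arenarius, Bufo_montanus, Culex_sapiens, Felis_orientalis, Hylobates_nanus, Klebsiella_vulgaris, Larix_domesticus, Neofelis_fluviatilis, Nomascus_fluviatilis, Oncorhynchus_gracilis, Pseudotsuga_domesticus, Puma_sylvestris, Takifugu_bicolor, Tsuga_minor, Ursus_nanus

Tracing Bufo_montanus: it sits inside (Bufo_montanus,Puma_sylvestris).
Tracing Alnus_nanus: it sits inside (Alnus_nanus,Brassica_arenarius).
Tracing Larix_domesticus: it sits inside (Larix_domesticus,Ursus_nanus).
The smallest clade enclosing all 3 is (((Alnus_nanus,Brassica_arenarius),(((Tsuga_minor,Hylobates_nanus),(Neofelis_fluviatilis,Pseudotsuga_domesticus)),(Culex_sapiens,Oncorhynchus_gracilis))),(((Larix_domesticus,Ursus_nanus),Nomascus_fluviatilis),(((Felis_orientalis,Takifugu_bicolor),Klebsiella_vulgaris),(Bufo_montanus,Puma_sylvestris)))); the answer is its 16 terminal taxa in alphabetical order.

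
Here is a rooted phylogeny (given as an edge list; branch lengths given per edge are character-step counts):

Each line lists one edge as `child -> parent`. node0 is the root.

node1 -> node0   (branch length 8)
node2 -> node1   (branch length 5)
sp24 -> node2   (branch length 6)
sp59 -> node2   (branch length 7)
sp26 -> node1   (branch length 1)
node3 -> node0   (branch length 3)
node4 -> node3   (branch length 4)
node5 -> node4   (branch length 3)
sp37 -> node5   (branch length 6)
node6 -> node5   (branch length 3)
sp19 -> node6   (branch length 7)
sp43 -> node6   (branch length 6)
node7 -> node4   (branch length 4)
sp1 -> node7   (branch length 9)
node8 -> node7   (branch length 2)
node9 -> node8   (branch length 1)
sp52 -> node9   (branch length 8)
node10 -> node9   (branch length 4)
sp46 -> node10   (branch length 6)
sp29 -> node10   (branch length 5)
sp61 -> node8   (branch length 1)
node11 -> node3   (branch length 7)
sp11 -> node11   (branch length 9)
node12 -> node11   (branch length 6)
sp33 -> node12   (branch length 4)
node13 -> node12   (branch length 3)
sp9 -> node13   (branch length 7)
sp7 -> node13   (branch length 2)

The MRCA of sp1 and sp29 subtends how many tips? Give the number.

The MRCA of sp1 and sp29 is the node subtending (sp1,((sp52,(sp46,sp29)),sp61)).
That clade contains 5 terminal taxa: sp1, sp29, sp46, sp52, sp61.

5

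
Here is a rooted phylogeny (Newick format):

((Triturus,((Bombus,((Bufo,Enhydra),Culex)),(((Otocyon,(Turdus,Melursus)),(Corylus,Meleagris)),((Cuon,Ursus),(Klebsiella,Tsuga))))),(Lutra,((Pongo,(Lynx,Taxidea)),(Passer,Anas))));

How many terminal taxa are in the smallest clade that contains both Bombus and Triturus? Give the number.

14

The MRCA of Bombus and Triturus is the node subtending (Triturus,((Bombus,((Bufo,Enhydra),Culex)),(((Otocyon,(Turdus,Melursus)),(Corylus,Meleagris)),((Cuon,Ursus),(Klebsiella,Tsuga))))).
That clade contains 14 terminal taxa: Bombus, Bufo, Corylus, Culex, Cuon, Enhydra, Klebsiella, Meleagris, Melursus, Otocyon, Triturus, Tsuga, Turdus, Ursus.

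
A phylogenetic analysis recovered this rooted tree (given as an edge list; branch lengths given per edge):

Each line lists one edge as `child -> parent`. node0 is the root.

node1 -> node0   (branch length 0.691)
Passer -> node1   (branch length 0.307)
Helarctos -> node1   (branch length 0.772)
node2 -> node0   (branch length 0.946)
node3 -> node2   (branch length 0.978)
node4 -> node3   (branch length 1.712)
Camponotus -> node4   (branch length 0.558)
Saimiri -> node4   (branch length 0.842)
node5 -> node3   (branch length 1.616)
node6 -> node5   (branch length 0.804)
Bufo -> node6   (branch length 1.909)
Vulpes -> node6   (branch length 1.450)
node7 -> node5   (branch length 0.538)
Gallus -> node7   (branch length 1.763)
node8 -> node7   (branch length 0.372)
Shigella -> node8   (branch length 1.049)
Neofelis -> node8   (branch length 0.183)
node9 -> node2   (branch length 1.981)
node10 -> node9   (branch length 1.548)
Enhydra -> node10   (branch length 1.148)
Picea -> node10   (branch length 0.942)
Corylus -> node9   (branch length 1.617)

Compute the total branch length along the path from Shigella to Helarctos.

6.962

The path runs Shigella → … → MRCA → … → Helarctos; the MRCA is the root of the tree.
Branch lengths along that path: 1.049 + 0.372 + 0.538 + 1.616 + 0.978 + 0.946 + 0.691 + 0.772 = 6.962.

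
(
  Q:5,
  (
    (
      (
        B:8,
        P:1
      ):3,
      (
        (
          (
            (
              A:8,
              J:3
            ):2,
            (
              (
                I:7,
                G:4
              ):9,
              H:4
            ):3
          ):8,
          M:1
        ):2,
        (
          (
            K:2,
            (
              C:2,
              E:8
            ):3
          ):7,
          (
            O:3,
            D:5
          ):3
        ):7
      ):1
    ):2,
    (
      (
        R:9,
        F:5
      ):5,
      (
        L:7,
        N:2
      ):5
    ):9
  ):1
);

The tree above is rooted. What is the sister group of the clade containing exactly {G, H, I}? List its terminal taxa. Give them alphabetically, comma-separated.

The clade containing exactly {G, H, I} attaches to the tree at the node subtending ((A,J),((I,G),H)).
The other lineage descending from that same node — the sister group — is (A,J); its 2 tips in alphabetical order are the answer.

A, J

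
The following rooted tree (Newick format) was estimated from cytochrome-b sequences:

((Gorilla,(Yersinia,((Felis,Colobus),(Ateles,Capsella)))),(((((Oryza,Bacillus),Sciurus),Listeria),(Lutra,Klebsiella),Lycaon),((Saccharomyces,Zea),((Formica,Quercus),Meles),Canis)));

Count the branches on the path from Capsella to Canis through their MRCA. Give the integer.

The MRCA of Capsella and Canis is the root of the tree.
From Capsella up to that node: 5 branches. From Canis up to the same node: 3 branches. Total: 5 + 3 = 8.

8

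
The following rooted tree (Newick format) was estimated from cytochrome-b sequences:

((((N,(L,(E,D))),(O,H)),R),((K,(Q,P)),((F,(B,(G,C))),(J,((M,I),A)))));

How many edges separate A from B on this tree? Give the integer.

6

The MRCA of A and B is the node subtending ((F,(B,(G,C))),(J,((M,I),A))).
From A up to that node: 3 branches. From B up to the same node: 3 branches. Total: 3 + 3 = 6.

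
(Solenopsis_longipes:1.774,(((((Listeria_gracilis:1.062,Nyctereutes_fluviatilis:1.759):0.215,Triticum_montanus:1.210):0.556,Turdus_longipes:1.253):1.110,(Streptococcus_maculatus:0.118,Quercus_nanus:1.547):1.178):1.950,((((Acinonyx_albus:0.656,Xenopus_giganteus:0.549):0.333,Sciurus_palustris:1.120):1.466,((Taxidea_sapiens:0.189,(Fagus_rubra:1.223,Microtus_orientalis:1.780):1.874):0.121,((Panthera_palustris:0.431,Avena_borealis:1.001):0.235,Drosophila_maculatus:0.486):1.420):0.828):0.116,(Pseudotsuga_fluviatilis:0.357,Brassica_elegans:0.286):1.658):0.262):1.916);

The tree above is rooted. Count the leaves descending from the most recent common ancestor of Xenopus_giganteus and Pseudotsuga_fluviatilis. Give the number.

11

The MRCA of Xenopus_giganteus and Pseudotsuga_fluviatilis is the node subtending ((((Acinonyx_albus,Xenopus_giganteus),Sciurus_palustris),((Taxidea_sapiens,(Fagus_rubra,Microtus_orientalis)),((Panthera_palustris,Avena_borealis),Drosophila_maculatus))),(Pseudotsuga_fluviatilis,Brassica_elegans)).
That clade contains 11 terminal taxa: Acinonyx_albus, Avena_borealis, Brassica_elegans, Drosophila_maculatus, Fagus_rubra, Microtus_orientalis, Panthera_palustris, Pseudotsuga_fluviatilis, Sciurus_palustris, Taxidea_sapiens, Xenopus_giganteus.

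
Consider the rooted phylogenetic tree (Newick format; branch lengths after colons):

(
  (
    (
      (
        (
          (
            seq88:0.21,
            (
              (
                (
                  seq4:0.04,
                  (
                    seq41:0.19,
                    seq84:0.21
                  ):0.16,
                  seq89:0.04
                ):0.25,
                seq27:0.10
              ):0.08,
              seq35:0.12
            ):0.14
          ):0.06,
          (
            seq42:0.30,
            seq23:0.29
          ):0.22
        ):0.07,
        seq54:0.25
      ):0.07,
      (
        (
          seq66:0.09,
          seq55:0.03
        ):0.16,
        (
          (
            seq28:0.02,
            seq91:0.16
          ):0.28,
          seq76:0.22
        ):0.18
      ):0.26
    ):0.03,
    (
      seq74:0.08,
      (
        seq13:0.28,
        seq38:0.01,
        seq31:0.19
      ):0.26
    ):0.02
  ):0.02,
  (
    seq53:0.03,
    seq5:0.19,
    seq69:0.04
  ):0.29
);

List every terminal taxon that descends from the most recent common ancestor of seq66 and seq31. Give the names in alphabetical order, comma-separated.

Tracing seq66: it sits inside (seq66,seq55).
Tracing seq31: it sits inside (seq13,seq38,seq31).
The smallest clade enclosing both is (((((seq88,(((seq4,(seq41,seq84),seq89),seq27),seq35)),(seq42,seq23)),seq54),((seq66,seq55),((seq28,seq91),seq76))),(seq74,(seq13,seq38,seq31))); the answer is its 19 terminal taxa in alphabetical order.

seq13, seq23, seq27, seq28, seq31, seq35, seq38, seq4, seq41, seq42, seq54, seq55, seq66, seq74, seq76, seq84, seq88, seq89, seq91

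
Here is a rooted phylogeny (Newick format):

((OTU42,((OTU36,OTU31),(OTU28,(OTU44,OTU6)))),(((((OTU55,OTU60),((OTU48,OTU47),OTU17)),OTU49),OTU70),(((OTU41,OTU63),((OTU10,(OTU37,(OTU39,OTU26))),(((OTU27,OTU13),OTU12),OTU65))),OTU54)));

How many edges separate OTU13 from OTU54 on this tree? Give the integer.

7

The MRCA of OTU13 and OTU54 is the node subtending (((OTU41,OTU63),((OTU10,(OTU37,(OTU39,OTU26))),(((OTU27,OTU13),OTU12),OTU65))),OTU54).
From OTU13 up to that node: 6 branches. From OTU54 up to the same node: 1 branch. Total: 6 + 1 = 7.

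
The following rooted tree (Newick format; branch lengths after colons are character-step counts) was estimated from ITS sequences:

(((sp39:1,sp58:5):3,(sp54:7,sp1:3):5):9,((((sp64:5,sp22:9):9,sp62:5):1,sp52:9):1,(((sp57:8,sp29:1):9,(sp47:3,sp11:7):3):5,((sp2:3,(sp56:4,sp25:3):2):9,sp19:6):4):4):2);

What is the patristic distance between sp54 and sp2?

43

The path runs sp54 → … → MRCA → … → sp2; the MRCA is the root of the tree.
Branch lengths along that path: 7 + 5 + 9 + 2 + 4 + 4 + 9 + 3 = 43.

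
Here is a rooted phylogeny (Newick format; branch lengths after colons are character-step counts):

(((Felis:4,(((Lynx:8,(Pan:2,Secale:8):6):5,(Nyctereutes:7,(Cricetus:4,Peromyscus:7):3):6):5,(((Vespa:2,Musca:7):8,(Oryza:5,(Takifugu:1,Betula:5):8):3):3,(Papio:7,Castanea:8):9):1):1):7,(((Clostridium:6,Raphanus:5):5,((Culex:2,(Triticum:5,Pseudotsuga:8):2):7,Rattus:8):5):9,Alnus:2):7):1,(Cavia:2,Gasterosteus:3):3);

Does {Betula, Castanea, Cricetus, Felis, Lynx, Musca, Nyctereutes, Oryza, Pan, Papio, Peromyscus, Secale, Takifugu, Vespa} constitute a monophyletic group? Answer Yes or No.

The most recent common ancestor of these taxa subtends (Felis,(((Lynx,(Pan,Secale)),(Nyctereutes,(Cricetus,Peromyscus))),(((Vespa,Musca),(Oryza,(Takifugu,Betula))),(Papio,Castanea)))).
That clade has exactly 14 tips — every listed taxon and nothing else — so the group is monophyletic.

Yes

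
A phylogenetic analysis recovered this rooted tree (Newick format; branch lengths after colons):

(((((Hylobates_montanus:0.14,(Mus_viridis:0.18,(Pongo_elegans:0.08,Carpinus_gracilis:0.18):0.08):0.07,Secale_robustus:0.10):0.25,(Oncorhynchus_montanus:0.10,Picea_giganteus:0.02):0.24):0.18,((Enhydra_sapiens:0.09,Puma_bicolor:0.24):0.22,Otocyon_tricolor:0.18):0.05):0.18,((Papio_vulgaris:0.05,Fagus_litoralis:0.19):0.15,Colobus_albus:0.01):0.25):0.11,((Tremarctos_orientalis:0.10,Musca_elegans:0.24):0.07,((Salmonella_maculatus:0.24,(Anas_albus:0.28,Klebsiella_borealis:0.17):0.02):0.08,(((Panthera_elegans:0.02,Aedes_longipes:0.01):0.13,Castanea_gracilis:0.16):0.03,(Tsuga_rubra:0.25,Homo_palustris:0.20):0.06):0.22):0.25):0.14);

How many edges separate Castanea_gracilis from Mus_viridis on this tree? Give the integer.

11

The MRCA of Castanea_gracilis and Mus_viridis is the root of the tree.
From Castanea_gracilis up to that node: 5 branches. From Mus_viridis up to the same node: 6 branches. Total: 5 + 6 = 11.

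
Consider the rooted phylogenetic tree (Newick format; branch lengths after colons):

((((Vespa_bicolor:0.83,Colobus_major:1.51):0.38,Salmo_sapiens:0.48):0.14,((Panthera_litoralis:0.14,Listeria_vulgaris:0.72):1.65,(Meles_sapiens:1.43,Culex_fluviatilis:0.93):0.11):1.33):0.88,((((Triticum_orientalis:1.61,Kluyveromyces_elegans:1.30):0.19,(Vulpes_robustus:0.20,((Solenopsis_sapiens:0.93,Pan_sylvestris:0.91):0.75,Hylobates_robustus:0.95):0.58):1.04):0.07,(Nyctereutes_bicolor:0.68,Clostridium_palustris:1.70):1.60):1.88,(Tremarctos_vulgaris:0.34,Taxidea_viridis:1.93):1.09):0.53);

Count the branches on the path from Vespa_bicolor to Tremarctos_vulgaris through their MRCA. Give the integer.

7

The MRCA of Vespa_bicolor and Tremarctos_vulgaris is the root of the tree.
From Vespa_bicolor up to that node: 4 branches. From Tremarctos_vulgaris up to the same node: 3 branches. Total: 4 + 3 = 7.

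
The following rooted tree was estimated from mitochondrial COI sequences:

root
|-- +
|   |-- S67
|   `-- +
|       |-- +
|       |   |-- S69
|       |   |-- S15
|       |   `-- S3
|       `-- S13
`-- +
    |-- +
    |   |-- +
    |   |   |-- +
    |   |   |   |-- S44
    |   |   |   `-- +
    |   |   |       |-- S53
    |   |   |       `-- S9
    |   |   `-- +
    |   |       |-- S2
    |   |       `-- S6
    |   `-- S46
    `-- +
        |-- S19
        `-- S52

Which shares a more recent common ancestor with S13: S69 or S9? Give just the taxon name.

S69

The MRCA of S13 and S69 subtends ((S69,S15,S3),S13) (4 taxa).
The MRCA of S13 and S9 is the root, subtending the entire tree (13 taxa).
The first is nested inside the second, so S13 shares a more recent common ancestor with S69.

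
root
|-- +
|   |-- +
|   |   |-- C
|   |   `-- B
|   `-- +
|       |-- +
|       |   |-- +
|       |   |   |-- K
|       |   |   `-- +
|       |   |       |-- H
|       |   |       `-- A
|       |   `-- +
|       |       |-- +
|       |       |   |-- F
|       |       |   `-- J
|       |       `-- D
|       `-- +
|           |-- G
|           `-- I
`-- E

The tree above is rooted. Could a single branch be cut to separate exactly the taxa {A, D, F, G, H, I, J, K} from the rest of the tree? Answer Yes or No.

Yes

The most recent common ancestor of these taxa subtends (((K,(H,A)),((F,J),D)),(G,I)).
That clade has exactly 8 tips — every listed taxon and nothing else — so the group is monophyletic.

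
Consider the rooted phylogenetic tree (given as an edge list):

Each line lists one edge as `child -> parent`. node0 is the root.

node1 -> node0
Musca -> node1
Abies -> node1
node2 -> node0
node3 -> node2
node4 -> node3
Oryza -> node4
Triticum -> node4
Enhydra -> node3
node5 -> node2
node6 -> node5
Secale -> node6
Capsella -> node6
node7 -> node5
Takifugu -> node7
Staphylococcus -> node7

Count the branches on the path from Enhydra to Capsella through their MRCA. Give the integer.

5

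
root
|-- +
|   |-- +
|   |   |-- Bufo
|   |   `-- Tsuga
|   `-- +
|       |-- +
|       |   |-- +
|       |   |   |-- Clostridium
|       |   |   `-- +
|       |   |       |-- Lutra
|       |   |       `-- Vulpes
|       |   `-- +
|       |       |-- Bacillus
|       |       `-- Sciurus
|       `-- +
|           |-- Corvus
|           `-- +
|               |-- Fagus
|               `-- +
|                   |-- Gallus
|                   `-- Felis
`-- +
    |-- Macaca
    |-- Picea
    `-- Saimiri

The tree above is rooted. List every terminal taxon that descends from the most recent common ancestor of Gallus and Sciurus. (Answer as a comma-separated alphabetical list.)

Tracing Gallus: it sits inside (Gallus,Felis).
Tracing Sciurus: it sits inside (Bacillus,Sciurus).
The smallest clade enclosing both is (((Clostridium,(Lutra,Vulpes)),(Bacillus,Sciurus)),(Corvus,(Fagus,(Gallus,Felis)))); the answer is its 9 terminal taxa in alphabetical order.

Bacillus, Clostridium, Corvus, Fagus, Felis, Gallus, Lutra, Sciurus, Vulpes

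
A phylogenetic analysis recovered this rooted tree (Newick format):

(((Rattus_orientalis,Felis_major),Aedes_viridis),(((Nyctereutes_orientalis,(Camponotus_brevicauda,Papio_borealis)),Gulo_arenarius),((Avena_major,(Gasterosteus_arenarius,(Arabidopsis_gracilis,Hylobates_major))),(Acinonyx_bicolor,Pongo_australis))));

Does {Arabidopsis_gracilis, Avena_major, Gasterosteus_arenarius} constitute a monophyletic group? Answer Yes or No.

No

The MRCA of the listed taxa subtends (Avena_major,(Gasterosteus_arenarius,(Arabidopsis_gracilis,Hylobates_major))).
That clade also contains Hylobates_major, which is not in the proposed group, so the group is not monophyletic.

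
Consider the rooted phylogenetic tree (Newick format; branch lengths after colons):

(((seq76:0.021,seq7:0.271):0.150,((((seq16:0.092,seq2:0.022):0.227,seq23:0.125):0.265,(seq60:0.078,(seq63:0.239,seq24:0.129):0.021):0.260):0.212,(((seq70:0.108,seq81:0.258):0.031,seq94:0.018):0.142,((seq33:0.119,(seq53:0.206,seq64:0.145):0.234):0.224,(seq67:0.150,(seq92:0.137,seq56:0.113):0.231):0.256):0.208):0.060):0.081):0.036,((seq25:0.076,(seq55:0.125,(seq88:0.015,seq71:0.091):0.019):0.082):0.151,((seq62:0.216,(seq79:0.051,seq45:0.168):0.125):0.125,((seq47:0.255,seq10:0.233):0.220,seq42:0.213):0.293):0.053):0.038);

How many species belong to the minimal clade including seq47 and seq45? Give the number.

The MRCA of seq47 and seq45 is the node subtending ((seq62,(seq79,seq45)),((seq47,seq10),seq42)).
That clade contains 6 terminal taxa: seq10, seq42, seq45, seq47, seq62, seq79.

6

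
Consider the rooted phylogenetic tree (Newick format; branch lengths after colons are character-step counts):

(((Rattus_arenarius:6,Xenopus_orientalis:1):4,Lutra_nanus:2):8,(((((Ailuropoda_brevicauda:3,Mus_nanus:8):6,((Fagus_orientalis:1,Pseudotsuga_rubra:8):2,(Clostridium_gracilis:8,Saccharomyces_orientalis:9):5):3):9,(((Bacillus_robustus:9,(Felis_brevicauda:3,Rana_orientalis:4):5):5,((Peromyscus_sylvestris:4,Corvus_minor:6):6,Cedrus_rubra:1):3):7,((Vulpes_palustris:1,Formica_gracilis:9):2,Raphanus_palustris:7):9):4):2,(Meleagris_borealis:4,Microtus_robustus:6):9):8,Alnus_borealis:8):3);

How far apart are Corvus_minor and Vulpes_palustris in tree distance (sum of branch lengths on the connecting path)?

34

The path runs Corvus_minor → … → MRCA → … → Vulpes_palustris; the MRCA is the node subtending (((Bacillus_robustus,(Felis_brevicauda,Rana_orientalis)),((Peromyscus_sylvestris,Corvus_minor),Cedrus_rubra)),((Vulpes_palustris,Formica_gracilis),Raphanus_palustris)).
Branch lengths along that path: 6 + 6 + 3 + 7 + 9 + 2 + 1 = 34.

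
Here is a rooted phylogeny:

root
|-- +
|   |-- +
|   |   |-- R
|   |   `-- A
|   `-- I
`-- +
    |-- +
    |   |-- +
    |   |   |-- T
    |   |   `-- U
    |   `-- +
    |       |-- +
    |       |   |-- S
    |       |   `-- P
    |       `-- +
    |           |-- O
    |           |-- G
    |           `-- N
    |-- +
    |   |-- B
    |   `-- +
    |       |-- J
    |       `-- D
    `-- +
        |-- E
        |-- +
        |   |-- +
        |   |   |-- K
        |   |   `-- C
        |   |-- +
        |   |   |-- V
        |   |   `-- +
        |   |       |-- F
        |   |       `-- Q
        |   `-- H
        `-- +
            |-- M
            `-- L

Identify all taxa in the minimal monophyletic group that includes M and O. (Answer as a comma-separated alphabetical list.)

B, C, D, E, F, G, H, J, K, L, M, N, O, P, Q, S, T, U, V

Tracing M: it sits inside (M,L).
Tracing O: it sits inside (O,G,N).
The smallest clade enclosing both is (((T,U),((S,P),(O,G,N))),(B,(J,D)),(E,((K,C),(V,(F,Q)),H),(M,L))); the answer is its 19 terminal taxa in alphabetical order.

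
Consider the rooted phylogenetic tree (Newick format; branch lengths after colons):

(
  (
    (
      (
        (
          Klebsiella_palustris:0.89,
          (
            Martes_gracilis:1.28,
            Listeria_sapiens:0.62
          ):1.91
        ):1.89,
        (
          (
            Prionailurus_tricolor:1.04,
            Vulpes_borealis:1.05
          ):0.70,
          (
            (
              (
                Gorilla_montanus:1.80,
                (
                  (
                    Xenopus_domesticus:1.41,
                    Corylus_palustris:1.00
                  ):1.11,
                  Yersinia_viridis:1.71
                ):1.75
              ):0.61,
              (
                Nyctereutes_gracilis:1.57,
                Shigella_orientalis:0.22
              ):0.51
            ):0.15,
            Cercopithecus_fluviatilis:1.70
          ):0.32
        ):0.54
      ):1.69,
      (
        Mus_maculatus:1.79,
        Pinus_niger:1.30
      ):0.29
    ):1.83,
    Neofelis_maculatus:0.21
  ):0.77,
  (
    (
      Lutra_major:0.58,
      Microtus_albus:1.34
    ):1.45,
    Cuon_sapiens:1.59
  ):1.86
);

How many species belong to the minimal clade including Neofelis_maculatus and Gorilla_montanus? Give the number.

The MRCA of Neofelis_maculatus and Gorilla_montanus is the node subtending ((((Klebsiella_palustris,(Martes_gracilis,Listeria_sapiens)),((Prionailurus_tricolor,Vulpes_borealis),(((Gorilla_montanus,((Xenopus_domesticus,Corylus_palustris),Yersinia_viridis)),(Nyctereutes_gracilis,Shigella_orientalis)),Cercopithecus_fluviatilis))),(Mus_maculatus,Pinus_niger)),Neofelis_maculatus).
That clade contains 15 terminal taxa: Cercopithecus_fluviatilis, Corylus_palustris, Gorilla_montanus, Klebsiella_palustris, Listeria_sapiens, Martes_gracilis, Mus_maculatus, Neofelis_maculatus, Nyctereutes_gracilis, Pinus_niger, Prionailurus_tricolor, Shigella_orientalis, Vulpes_borealis, Xenopus_domesticus, Yersinia_viridis.

15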